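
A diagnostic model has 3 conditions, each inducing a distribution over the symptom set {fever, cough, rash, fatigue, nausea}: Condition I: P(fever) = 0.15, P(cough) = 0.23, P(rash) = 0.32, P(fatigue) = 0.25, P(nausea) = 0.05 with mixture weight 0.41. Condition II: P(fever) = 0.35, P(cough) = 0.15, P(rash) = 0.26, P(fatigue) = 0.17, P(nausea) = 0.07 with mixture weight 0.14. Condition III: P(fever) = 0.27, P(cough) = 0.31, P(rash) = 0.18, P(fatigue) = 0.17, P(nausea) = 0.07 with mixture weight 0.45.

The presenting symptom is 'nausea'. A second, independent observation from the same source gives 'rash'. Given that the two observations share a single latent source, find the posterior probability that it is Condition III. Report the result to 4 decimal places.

0.3837

P(component k | x) = π_k·f_k(x) / marginal(x), where marginal(x) = Σ_j π_j·f_j(x).
Since both observations come from the same component, the likelihood for component k is f_k(x₁)·f_k(x₂).
  L_I = [P(nausea | comp) = 0.05] × [0.32] = 0.016
  L_II = [P(nausea | comp) = 0.07] × [0.26] = 0.0182
  L_III = [P(nausea | comp) = 0.07] × [0.18] = 0.0126
Weight by the priors:
  π_I·L_I = 0.41 × 0.016 = 0.00656
  π_II·L_II = 0.14 × 0.0182 = 0.002548
  π_III·L_III = 0.45 × 0.0126 = 0.00567
Sum: 0.00656 + 0.002548 + 0.00567 = 0.014778
Responsibility of Condition III: 0.00567 / 0.014778 ≈ 0.3837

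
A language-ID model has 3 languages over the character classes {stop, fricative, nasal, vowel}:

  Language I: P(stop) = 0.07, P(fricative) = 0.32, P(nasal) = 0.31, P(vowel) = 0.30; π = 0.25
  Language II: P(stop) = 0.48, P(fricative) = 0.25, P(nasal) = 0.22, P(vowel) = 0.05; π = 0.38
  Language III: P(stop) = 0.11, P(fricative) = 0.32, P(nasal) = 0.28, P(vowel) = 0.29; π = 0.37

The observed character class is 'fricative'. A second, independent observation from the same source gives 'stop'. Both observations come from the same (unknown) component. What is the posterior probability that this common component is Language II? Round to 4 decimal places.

0.7100

By Bayes' theorem, P(k | x) = π_k f_k(x) / Σ_j π_j f_j(x).
Since both observations come from the same component, the likelihood for component k is f_k(x₁)·f_k(x₂).
  f_I = [0.32] × [0.07] = 0.0224
  f_II = [0.25] × [0.48] = 0.12
  f_III = [0.32] × [0.11] = 0.0352
Unnormalised posteriors:
  π_I·f_I = 0.25 × 0.0224 = 0.0056
  π_II·f_II = 0.38 × 0.12 = 0.0456
  π_III·f_III = 0.37 × 0.0352 = 0.013024
Sum: 0.0056 + 0.0456 + 0.013024 = 0.064224
P(Language II | x₁, x₂) ≈ 0.7100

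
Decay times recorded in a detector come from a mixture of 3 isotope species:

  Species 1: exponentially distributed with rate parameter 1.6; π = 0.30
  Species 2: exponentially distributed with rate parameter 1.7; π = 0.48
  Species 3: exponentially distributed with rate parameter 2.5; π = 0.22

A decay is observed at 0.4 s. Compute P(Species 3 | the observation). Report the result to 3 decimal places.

P(component k | x) = P(Z=k)·f_k(x) / marginal(x), where marginal(x) = Σ_j P(Z=j)·f_j(x).
Component likelihoods at x = 0.4 s:
  L_1 = 0.843668
  L_2 = 0.861249
  L_3 = 0.919699
Prior × likelihood for each component:
  P(Z=1)·L_1 = 0.30 × 0.843668 = 0.2531
  P(Z=2)·L_2 = 0.48 × 0.861249 = 0.413399
  P(Z=3)·L_3 = 0.22 × 0.919699 = 0.202334
Evidence: 0.2531 + 0.413399 + 0.202334 = 0.868834
P(Species 3 | x) ≈ 0.233

0.233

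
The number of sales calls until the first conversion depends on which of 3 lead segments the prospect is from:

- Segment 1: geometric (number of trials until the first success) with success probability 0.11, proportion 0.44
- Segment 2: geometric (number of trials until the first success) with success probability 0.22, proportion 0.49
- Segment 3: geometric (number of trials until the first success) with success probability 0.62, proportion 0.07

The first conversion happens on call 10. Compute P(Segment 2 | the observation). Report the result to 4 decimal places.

0.4044

P(component k | x) = w_k·f_k(x) / marginal(x), where marginal(x) = Σ_j w_j·f_j(x).
Geometric probabilities:
  f_1 = 0.11·(1−0.11)^9 = 0.11·0.350356 = 0.0385392
  f_2 = 0.22·(1−0.22)^9 = 0.22·0.106869 = 0.0235112
  f_3 = 0.62·(1−0.62)^9 = 0.62·0.000165216 = 0.000102434
Prior × likelihood for each component:
  w_1·f_1 = 0.44 × 0.0385392 = 0.0169572
  w_2·f_2 = 0.49 × 0.0235112 = 0.0115205
  w_3·f_3 = 0.07 × 0.000102434 = 7.17038e-06
Marginal: 0.0169572 + 0.0115205 + 7.17038e-06 = 0.0284849
P(Segment 2 | x) ≈ 0.4044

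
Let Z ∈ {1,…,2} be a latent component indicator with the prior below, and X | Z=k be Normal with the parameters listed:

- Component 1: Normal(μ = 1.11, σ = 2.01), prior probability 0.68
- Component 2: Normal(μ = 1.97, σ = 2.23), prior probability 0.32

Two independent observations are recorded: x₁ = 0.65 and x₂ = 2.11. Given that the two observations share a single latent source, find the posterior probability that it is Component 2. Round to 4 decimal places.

The responsibility of component k is π_k f_k(x) divided by Σ_j π_j f_j(x).
Since both observations come from the same component, the likelihood for component k is f_k(x₁)·f_k(x₂).
  L_1 = [0.193349] × [0.175374] = 0.0339084
  L_2 = [0.150149] × [0.178546] = 0.0268084
Weight by the priors:
  π_1·L_1 = 0.68 × 0.0339084 = 0.0230577
  π_2·L_2 = 0.32 × 0.0268084 = 0.00857868
Marginal: 0.0230577 + 0.00857868 = 0.0316364
P(Component 2 | x₁,x₂) ≈ 0.2712

0.2712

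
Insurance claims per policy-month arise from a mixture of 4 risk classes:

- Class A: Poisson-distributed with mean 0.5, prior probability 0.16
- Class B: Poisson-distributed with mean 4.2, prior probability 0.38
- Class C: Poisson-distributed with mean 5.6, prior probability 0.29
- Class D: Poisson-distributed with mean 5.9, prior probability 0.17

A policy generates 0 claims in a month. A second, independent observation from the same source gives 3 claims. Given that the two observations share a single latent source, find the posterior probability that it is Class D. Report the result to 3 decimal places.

Apply Bayes' rule: the posterior for each component is proportional to its prior times its likelihood at x.
Since both observations come from the same component, the likelihood for component k is f_k(x₁)·f_k(x₂).
  f_A = [e^(−0.5)·0.5^0/0! = 0.606531] × [0.0126361] = 0.00766416
  f_B = [e^(−4.2)·4.2^0/0! = 0.0149956] × [0.185165] = 0.00277666
  f_C = [e^(−5.6)·5.6^0/0! = 0.00369786] × [0.108234] = 0.000400235
  f_D = [e^(−5.9)·5.9^0/0! = 0.00273944] × [0.0937707] = 0.00025688
Weight by the priors:
  π_A·f_A = 0.16 × 0.00766416 = 0.00122626
  π_B·f_B = 0.38 × 0.00277666 = 0.00105513
  π_C·f_C = 0.29 × 0.000400235 = 0.000116068
  π_D·f_D = 0.17 × 0.00025688 = 4.36696e-05
Evidence: 0.00122626 + 0.00105513 + 0.000116068 + 4.36696e-05 = 0.00244113
So the posterior for Class D is 4.36696e-05 / 0.00244113 ≈ 0.018.

0.018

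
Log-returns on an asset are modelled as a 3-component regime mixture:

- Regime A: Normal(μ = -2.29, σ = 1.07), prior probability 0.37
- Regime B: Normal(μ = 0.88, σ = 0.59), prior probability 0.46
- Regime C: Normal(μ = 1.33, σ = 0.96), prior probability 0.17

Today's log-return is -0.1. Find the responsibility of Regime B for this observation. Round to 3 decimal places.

0.660

Posterior ∝ prior × likelihood, so P(k | x) ∝ P(Z=k) f_k(x); normalise over all components.
Evaluate each component's likelihood at the observed value:
  f_A = (1/(1.07·√(2π)))·exp(−(-0.1−-2.29)²/(2·1.07²)) = 0.372843·exp(-2.09455) = 0.0459066
  f_B = (1/(0.59·√(2π)))·exp(−(-0.1−0.88)²/(2·0.59²)) = 0.676173·exp(-1.37949) = 0.170198
  f_C = (1/(0.96·√(2π)))·exp(−(-0.1−1.33)²/(2·0.96²)) = 0.415565·exp(-1.10943) = 0.137031
Multiply by the mixture weights:
  P(Z=A)·f_A = 0.37 × 0.0459066 = 0.0169854
  P(Z=B)·f_B = 0.46 × 0.170198 = 0.078291
  P(Z=C)·f_C = 0.17 × 0.137031 = 0.0232953
Evidence: 0.0169854 + 0.078291 + 0.0232953 = 0.118572
P(Regime B | data) = 0.078291 / 0.118572 ≈ 0.660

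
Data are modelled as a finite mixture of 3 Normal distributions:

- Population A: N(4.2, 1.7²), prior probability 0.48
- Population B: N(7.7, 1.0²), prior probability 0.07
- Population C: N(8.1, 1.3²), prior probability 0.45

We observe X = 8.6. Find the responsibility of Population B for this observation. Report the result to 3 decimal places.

0.123

By Bayes' theorem, P(k | x) = w_k f_k(x) / Σ_j w_j f_j(x).
Normal densities:
  p_A = 0.00823759
  p_B = 0.266085
  p_C = 0.285
Multiply by the mixture weights:
  w_A·p_A = 0.48 × 0.00823759 = 0.00395404
  w_B·p_B = 0.07 × 0.266085 = 0.018626
  w_C·p_C = 0.45 × 0.285 = 0.12825
Denominator: 0.00395404 + 0.018626 + 0.12825 = 0.15083
P(Population B | the observation) ≈ 0.123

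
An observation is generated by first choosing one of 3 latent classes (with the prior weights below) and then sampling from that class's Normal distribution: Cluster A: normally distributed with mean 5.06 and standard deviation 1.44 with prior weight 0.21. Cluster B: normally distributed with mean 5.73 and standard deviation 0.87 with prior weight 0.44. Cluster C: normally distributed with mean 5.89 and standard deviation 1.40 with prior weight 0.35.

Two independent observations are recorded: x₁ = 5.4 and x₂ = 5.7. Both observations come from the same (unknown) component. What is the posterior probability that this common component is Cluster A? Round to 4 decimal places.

Apply Bayes' rule: the posterior for each component is proportional to its prior times its likelihood at x.
Since both observations come from the same component, the likelihood for component k is f_k(x₁)·f_k(x₂).
  f_A = [(1/(1.44·√(2π)))·exp(−(5.4−5.06)²/(2·1.44²)) = 0.277043·exp(-0.02787) = 0.269428] × [0.250989] = 0.0676233
  f_B = [(1/(0.87·√(2π)))·exp(−(5.4−5.73)²/(2·0.87²)) = 0.458554·exp(-0.07194) = 0.426725] × [0.458282] = 0.19556
  f_C = [(1/(1.40·√(2π)))·exp(−(5.4−5.89)²/(2·1.40²)) = 0.284959·exp(-0.06125) = 0.268029] × [0.282347] = 0.075677
Weight by the priors:
  w_A·f_A = 0.21 × 0.0676233 = 0.0142009
  w_B·f_B = 0.44 × 0.19556 = 0.0860466
  w_C·f_C = 0.35 × 0.075677 = 0.026487
Evidence: 0.0142009 + 0.0860466 + 0.026487 = 0.126734
P(Cluster A | x₁,x₂) = 0.0142009 / 0.126734 ≈ 0.1121

0.1121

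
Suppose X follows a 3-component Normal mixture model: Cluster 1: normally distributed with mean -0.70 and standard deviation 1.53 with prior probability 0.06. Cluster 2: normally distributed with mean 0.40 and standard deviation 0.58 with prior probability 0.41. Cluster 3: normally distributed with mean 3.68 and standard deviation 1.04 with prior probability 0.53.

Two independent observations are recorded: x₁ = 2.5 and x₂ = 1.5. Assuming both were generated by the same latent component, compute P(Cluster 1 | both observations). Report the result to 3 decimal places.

0.034

By Bayes' theorem, P(k | x) = P(Z=k) f_k(x) / Σ_j P(Z=j) f_j(x).
Since both observations come from the same component, the likelihood for component k is f_k(x₁)·f_k(x₂).
  p_1 = [0.0292639] × [0.0927362] = 0.00271383
  p_2 = [0.000979069] × [0.113874] = 0.00011149
  p_3 = [0.201526] × [0.0426346] = 0.00859199
Weight by the priors:
  P(Z=1)·p_1 = 0.06 × 0.00271383 = 0.00016283
  P(Z=2)·p_2 = 0.41 × 0.00011149 = 4.5711e-05
  P(Z=3)·p_3 = 0.53 × 0.00859199 = 0.00455375
Marginal: 0.00016283 + 4.5711e-05 + 0.00455375 = 0.00476229
So the posterior for Cluster 1 is 0.00016283 / 0.00476229 ≈ 0.034.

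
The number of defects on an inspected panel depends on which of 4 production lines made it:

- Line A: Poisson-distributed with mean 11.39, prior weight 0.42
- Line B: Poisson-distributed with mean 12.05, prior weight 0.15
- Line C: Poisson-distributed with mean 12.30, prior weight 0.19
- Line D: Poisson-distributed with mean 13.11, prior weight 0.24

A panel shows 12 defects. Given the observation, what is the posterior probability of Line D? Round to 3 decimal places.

0.233

By Bayes' theorem, P(k | x) = w_k f_k(x) / Σ_j w_j f_j(x).
Component likelihoods at x = 12 defects:
  L_A = e^(−11.39)·11.39^12/12! = 0.112547
  L_B = e^(−12.05)·12.05^12/12! = 0.114356
  L_C = e^(−12.30)·12.30^12/12! = 0.113947
  L_D = e^(−13.11)·13.11^12/12! = 0.108967
Unnormalised posteriors:
  w_A·L_A = 0.42 × 0.112547 = 0.0472697
  w_B·L_B = 0.15 × 0.114356 = 0.0171534
  w_C·L_C = 0.19 × 0.113947 = 0.0216499
  w_D·L_D = 0.24 × 0.108967 = 0.0261521
Denominator: 0.0472697 + 0.0171534 + 0.0216499 + 0.0261521 = 0.112225
P(Line D | the observation) = 0.0261521 / 0.112225 ≈ 0.233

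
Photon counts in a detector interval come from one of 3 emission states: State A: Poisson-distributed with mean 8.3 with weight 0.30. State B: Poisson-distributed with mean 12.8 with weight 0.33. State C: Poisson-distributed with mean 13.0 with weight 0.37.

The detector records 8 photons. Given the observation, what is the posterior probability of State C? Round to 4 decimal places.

The responsibility of component k is P(Z=k) f_k(x) divided by Σ_j P(Z=j) f_j(x).
Evaluate each component's likelihood at the observed value:
  p_A = e^(−8.3)·8.3^8/8! = 0.138823
  p_B = e^(−12.8)·12.8^8/8! = 0.0493389
  p_C = e^(−13.0)·13.0^8/8! = 0.0457297
Weight by the priors:
  P(Z=A)·p_A = 0.30 × 0.138823 = 0.0416468
  P(Z=B)·p_B = 0.33 × 0.0493389 = 0.0162819
  P(Z=C)·p_C = 0.37 × 0.0457297 = 0.01692
Normaliser: 0.0416468 + 0.0162819 + 0.01692 = 0.0748486
P(State C | data) = 0.01692 / 0.0748486 ≈ 0.2261

0.2261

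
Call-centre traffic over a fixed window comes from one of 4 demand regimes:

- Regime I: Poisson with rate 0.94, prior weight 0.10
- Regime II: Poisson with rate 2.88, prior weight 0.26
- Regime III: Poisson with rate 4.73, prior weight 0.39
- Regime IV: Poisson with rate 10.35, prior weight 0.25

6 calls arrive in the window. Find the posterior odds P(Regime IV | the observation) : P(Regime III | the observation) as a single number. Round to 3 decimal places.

Since P(k|x) ∝ P(Z=k) f_k(x), the posterior odds are P(Z=i) f_i(x) / (P(Z=j) f_j(x)).
Component likelihoods at x = 6 calls:
  p_I = e^(−0.94)·0.94^6/6! = 0.000374281
  p_II = e^(−2.88)·2.88^6/6! = 0.0444892
  p_III = e^(−4.73)·4.73^6/6! = 0.137284
  p_IV = e^(−10.35)·10.35^6/6! = 0.0546213
Posterior odds = (P(Z=IV)·p_IV) / (P(Z=III)·p_III) = (0.25·0.0546213) / (0.39·0.137284) = 0.0136553 / 0.0535409 ≈ 0.255

0.255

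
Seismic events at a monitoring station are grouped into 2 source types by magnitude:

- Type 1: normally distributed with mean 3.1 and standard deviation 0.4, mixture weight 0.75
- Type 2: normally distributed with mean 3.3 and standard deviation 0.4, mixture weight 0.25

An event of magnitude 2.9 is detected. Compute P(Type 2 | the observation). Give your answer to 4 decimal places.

0.1864

P(component k | x) = π_k·f_k(x) / marginal(x), where marginal(x) = Σ_j π_j·f_j(x).
Evaluate each component's likelihood at the observed value:
  f_1 = (1/(0.4·√(2π)))·exp(−(2.9−3.1)²/(2·0.4²)) = 0.997356·exp(-0.12500) = 0.880163
  f_2 = (1/(0.4·√(2π)))·exp(−(2.9−3.3)²/(2·0.4²)) = 0.997356·exp(-0.50000) = 0.604927
Unnormalised posteriors:
  π_1·f_1 = 0.75 × 0.880163 = 0.660122
  π_2·f_2 = 0.25 × 0.604927 = 0.151232
Evidence: 0.660122 + 0.151232 = 0.811354
So the posterior for Type 2 is 0.151232 / 0.811354 ≈ 0.1864.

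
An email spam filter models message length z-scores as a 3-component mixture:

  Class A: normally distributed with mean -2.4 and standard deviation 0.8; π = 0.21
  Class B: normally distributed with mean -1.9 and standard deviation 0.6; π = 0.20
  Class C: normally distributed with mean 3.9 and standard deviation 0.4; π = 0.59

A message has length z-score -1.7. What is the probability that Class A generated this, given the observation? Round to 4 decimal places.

0.3621

Apply Bayes' rule: the posterior for each component is proportional to its prior times its likelihood at x.
Component likelihoods at x = -1.7:
  L_A = (1/(0.8·√(2π)))·exp(−(-1.7−-2.4)²/(2·0.8²)) = 0.498678·exp(-0.38281) = 0.340069
  L_B = (1/(0.6·√(2π)))·exp(−(-1.7−-1.9)²/(2·0.6²)) = 0.664904·exp(-0.05556) = 0.628972
  L_C = (1/(0.4·√(2π)))·exp(−(-1.7−3.9)²/(2·0.4²)) = 0.997356·exp(-98.00000) = 2.74152e-43
Prior × likelihood for each component:
  π_A·L_A = 0.21 × 0.340069 = 0.0714144
  π_B·L_B = 0.20 × 0.628972 = 0.125794
  π_C·L_C = 0.59 × 2.74152e-43 = 1.61749e-43
Denominator: 0.0714144 + 0.125794 + 1.61749e-43 = 0.197209
P(Class A | the observation) = 0.0714144 / 0.197209 ≈ 0.3621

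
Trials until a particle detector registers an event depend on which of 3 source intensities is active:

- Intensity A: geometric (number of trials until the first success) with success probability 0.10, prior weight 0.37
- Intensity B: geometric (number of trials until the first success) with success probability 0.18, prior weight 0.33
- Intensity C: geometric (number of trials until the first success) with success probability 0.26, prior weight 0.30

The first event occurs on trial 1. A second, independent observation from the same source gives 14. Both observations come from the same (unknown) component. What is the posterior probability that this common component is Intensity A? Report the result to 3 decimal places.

0.436

By Bayes' theorem, P(k | x) = π_k f_k(x) / Σ_j π_j f_j(x).
Since both observations come from the same component, the likelihood for component k is f_k(x₁)·f_k(x₂).
  f_A = [0.1] × [0.0254187] = 0.00254187
  f_B = [0.18] × [0.0136412] = 0.00245542
  f_C = [0.26] × [0.00518783] = 0.00134884
Multiply by the mixture weights:
  π_A·f_A = 0.37 × 0.00254187 = 0.00094049
  π_B·f_B = 0.33 × 0.00245542 = 0.000810287
  π_C·f_C = 0.30 × 0.00134884 = 0.000404651
Marginal: 0.00094049 + 0.000810287 + 0.000404651 = 0.00215543
P(Intensity A | x₁,x₂) = 0.00094049 / 0.00215543 ≈ 0.436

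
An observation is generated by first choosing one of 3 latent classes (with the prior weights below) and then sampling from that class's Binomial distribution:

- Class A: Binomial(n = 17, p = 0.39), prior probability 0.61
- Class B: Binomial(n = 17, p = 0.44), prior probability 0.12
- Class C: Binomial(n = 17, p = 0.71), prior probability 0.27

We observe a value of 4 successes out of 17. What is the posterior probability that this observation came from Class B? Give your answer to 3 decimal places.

By Bayes' theorem, P(k | x) = π_k f_k(x) / Σ_j π_j f_j(x).
Binomial probabilities:
  p_A = C(17,4)·0.39^4·0.61^13 = 2380·0.0231344·0.00161915 = 0.0891504
  p_B = C(17,4)·0.44^4·0.56^13 = 2380·0.037481·0.000532653 = 0.0475151
  p_C = C(17,4)·0.71^4·0.29^13 = 2380·0.254117·1.02606e-07 = 6.20561e-05
Multiply by the mixture weights:
  π_A·p_A = 0.61 × 0.0891504 = 0.0543817
  π_B·p_B = 0.12 × 0.0475151 = 0.00570182
  π_C·p_C = 0.27 × 6.20561e-05 = 1.67551e-05
Sum: 0.0543817 + 0.00570182 + 1.67551e-05 = 0.0601003
P(Class B | data) ≈ 0.095

0.095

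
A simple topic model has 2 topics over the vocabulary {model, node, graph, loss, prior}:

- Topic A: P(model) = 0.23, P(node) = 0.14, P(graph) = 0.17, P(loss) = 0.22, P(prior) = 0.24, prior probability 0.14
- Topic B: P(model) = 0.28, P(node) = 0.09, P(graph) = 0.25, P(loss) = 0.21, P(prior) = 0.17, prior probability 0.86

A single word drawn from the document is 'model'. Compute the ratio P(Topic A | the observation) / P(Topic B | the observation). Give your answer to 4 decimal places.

0.1337

Only the two components matter; the odds are (w_i f_i(x)) / (w_j f_j(x)).
Categorical probabilities:
  p_A = P(model | comp) = 0.23
  p_B = P(model | comp) = 0.28
Posterior odds = (w_A·p_A) / (w_B·p_B) = (0.14·0.23) / (0.86·0.28) = 0.0322 / 0.2408 ≈ 0.1337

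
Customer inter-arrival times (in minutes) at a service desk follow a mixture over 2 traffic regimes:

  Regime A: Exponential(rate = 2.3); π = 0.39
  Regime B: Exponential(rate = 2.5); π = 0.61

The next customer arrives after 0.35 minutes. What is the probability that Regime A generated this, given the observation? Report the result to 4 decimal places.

0.3868

By Bayes' theorem, P(k | x) = P(Z=k) f_k(x) / Σ_j P(Z=j) f_j(x).
Evaluate each component's likelihood at the observed value:
  L_A = 2.3·e^(−2.3·0.35) = 2.3·e^(−0.8050) = 1.0283
  L_B = 2.5·e^(−2.5·0.35) = 2.5·e^(−0.8750) = 1.04216
Unnormalised posteriors:
  P(Z=A)·L_A = 0.39 × 1.0283 = 0.401038
  P(Z=B)·L_B = 0.61 × 1.04216 = 0.635715
Normaliser: 0.401038 + 0.635715 = 1.03675
P(Regime A | 0.35 minutes) ≈ 0.3868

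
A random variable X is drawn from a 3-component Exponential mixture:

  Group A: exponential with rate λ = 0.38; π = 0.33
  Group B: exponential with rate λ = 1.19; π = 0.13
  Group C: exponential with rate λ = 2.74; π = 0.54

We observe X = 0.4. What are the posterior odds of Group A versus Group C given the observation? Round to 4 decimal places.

0.2178

The posterior odds equal the prior odds times the likelihood ratio: (P(Z=i)/P(Z=j))·(f_i(x)/f_j(x)).
Exponential densities:
  p_A = 0.326416
  p_B = 0.739304
  p_C = 0.915722
0.107717 / 0.49449 ≈ 0.2178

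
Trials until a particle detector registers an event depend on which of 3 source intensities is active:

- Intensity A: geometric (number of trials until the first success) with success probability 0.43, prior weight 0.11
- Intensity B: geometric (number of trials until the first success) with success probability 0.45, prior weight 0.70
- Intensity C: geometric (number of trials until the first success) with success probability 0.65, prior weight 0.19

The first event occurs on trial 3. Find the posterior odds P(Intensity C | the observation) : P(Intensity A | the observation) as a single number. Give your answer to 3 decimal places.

0.984

Posterior odds = (w_i f_i(x)) / (w_j f_j(x)); the normalising sum cancels.
Evaluate each component's likelihood at the observed value:
  f_A = 0.139707
  f_B = 0.136125
  f_C = 0.079625
Odds = (0.19/0.11) × (0.079625/0.139707) = 1.72727 × 0.569943 ≈ 0.984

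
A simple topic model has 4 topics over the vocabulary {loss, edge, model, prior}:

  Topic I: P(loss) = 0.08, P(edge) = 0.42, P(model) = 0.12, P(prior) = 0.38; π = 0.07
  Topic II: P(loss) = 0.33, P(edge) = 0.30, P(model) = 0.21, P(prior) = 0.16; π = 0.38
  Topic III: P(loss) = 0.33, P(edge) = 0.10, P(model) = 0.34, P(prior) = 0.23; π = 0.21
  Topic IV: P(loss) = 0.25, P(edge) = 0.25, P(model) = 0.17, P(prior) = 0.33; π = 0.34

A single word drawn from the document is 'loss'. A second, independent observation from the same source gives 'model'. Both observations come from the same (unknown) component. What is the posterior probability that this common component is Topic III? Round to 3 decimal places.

0.362

P(component k | x) = π_k·f_k(x) / marginal(x), where marginal(x) = Σ_j π_j·f_j(x).
Since both observations come from the same component, the likelihood for component k is f_k(x₁)·f_k(x₂).
  p_I = [0.08] × [0.12] = 0.0096
  p_II = [0.33] × [0.21] = 0.0693
  p_III = [0.33] × [0.34] = 0.1122
  p_IV = [0.25] × [0.17] = 0.0425
Weight by the priors:
  π_I·p_I = 0.07 × 0.0096 = 0.000672
  π_II·p_II = 0.38 × 0.0693 = 0.026334
  π_III·p_III = 0.21 × 0.1122 = 0.023562
  π_IV·p_IV = 0.34 × 0.0425 = 0.01445
Normaliser: 0.000672 + 0.026334 + 0.023562 + 0.01445 = 0.065018
P(Topic III | data) ≈ 0.362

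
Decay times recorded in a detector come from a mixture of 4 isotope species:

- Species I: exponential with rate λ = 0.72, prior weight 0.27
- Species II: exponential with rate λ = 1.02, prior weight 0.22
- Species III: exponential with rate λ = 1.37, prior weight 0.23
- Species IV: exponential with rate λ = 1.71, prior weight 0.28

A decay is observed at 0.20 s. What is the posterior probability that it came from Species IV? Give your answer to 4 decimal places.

By Bayes' theorem, P(k | x) = P(Z=k) f_k(x) / Σ_j P(Z=j) f_j(x).
Exponential densities:
  p_I = 0.623439
  p_II = 0.831772
  p_III = 1.04165
  p_IV = 1.2147
Prior × likelihood for each component:
  P(Z=I)·p_I = 0.27 × 0.623439 = 0.168329
  P(Z=II)·p_II = 0.22 × 0.831772 = 0.18299
  P(Z=III)·p_III = 0.23 × 1.04165 = 0.239581
  P(Z=IV)·p_IV = 0.28 × 1.2147 = 0.340115
Denominator: 0.168329 + 0.18299 + 0.239581 + 0.340115 = 0.931014
P(Species IV | x) = 0.340115 / 0.931014 ≈ 0.3653

0.3653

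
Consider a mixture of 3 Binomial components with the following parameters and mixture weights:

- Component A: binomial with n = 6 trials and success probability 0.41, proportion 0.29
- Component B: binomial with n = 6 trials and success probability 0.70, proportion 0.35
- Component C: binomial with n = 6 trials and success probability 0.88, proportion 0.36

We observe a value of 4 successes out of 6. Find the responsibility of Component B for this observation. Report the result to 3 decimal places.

P(component k | x) = π_k·f_k(x) / marginal(x), where marginal(x) = Σ_j π_j·f_j(x).
Evaluate each component's likelihood at the observed value:
  f_A = 0.147547
  f_B = 0.324135
  f_C = 0.129534
Prior × likelihood for each component:
  π_A·f_A = 0.29 × 0.147547 = 0.0427887
  π_B·f_B = 0.35 × 0.324135 = 0.113447
  π_C·f_C = 0.36 × 0.129534 = 0.0466323
Sum: 0.0427887 + 0.113447 + 0.0466323 = 0.202868
P(Component B | data) = 0.113447 / 0.202868 ≈ 0.559

0.559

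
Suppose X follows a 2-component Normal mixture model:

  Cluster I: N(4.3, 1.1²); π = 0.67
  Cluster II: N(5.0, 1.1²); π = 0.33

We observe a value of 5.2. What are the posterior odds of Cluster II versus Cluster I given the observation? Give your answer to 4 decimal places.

Posterior odds = (π_i f_i(x)) / (π_j f_j(x)); the normalising sum cancels.
Evaluate each component's likelihood at the observed value:
  p_I = (1/(1.1·√(2π)))·exp(−(5.2−4.3)²/(2·1.1²)) = 0.362675·exp(-0.33471) = 0.25951
  p_II = (1/(1.1·√(2π)))·exp(−(5.2−5.0)²/(2·1.1²)) = 0.362675·exp(-0.01653) = 0.356729
0.117721 / 0.173872 ≈ 0.6771

0.6771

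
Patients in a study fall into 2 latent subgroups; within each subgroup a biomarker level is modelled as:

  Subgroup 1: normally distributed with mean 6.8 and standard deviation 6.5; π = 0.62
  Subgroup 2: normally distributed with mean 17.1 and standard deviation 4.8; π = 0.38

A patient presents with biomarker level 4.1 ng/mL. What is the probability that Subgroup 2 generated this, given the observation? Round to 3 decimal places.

0.023

By Bayes' theorem, P(k | x) = P(Z=k) f_k(x) / Σ_j P(Z=j) f_j(x).
Evaluate each component's likelihood at the observed value:
  f_1 = 0.0563027
  f_2 = 0.00212265
Weight by the priors:
  P(Z=1)·f_1 = 0.62 × 0.0563027 = 0.0349077
  P(Z=2)·f_2 = 0.38 × 0.00212265 = 0.000806608
Evidence: 0.0349077 + 0.000806608 = 0.0357143
So the posterior for Subgroup 2 is 0.000806608 / 0.0357143 ≈ 0.023.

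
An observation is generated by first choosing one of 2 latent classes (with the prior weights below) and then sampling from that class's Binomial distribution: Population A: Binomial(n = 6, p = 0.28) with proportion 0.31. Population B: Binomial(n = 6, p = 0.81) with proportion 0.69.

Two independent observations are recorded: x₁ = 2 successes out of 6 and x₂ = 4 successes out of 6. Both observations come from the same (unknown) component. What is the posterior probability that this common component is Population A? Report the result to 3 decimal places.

0.694

Posterior ∝ prior × likelihood, so P(k | x) ∝ P(Z=k) f_k(x); normalise over all components.
Since both observations come from the same component, the likelihood for component k is f_k(x₁)·f_k(x₂).
  L_A = [C(6,2)·0.28^2·0.72^4 = 15·0.0784·0.268739 = 0.316037] × [0.0477957] = 0.0151052
  L_B = [C(6,2)·0.81^2·0.19^4 = 15·0.6561·0.00130321 = 0.0128255] × [0.233098] = 0.00298961
Prior × likelihood for each component:
  P(Z=A)·L_A = 0.31 × 0.0151052 = 0.0046826
  P(Z=B)·L_B = 0.69 × 0.00298961 = 0.00206283
Sum: 0.0046826 + 0.00206283 = 0.00674543
P(Population A | x₁,x₂) = 0.0046826 / 0.00674543 ≈ 0.694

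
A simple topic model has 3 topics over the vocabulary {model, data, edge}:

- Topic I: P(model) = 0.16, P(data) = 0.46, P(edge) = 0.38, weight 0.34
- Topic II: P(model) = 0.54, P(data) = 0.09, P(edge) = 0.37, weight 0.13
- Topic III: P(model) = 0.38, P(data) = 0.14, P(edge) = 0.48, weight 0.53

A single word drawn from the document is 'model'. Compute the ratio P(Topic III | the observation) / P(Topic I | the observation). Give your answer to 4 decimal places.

3.7022

Since P(k|x) ∝ w_k f_k(x), the posterior odds are w_i f_i(x) / (w_j f_j(x)).
Component likelihoods at x = 'model':
  p_I = 0.16
  p_II = 0.54
  p_III = 0.38
0.2014 / 0.0544 ≈ 3.7022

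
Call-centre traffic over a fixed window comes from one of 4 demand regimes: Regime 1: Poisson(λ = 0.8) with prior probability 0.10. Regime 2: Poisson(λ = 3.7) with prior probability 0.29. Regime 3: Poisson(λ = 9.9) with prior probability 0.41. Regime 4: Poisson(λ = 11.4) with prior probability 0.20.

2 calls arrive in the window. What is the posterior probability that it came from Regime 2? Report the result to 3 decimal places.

The responsibility of component k is π_k f_k(x) divided by Σ_j π_j f_j(x).
Evaluate each component's likelihood at the observed value:
  f_1 = 0.143785
  f_2 = 0.169233
  f_3 = 0.00245881
  f_4 = 0.000727483
Prior × likelihood for each component:
  π_1·f_1 = 0.10 × 0.143785 = 0.0143785
  π_2·f_2 = 0.29 × 0.169233 = 0.0490774
  π_3·f_3 = 0.41 × 0.00245881 = 0.00100811
  π_4·f_4 = 0.20 × 0.000727483 = 0.000145497
Evidence: 0.0143785 + 0.0490774 + 0.00100811 + 0.000145497 = 0.0646096
Responsibility of Regime 2: 0.0490774 / 0.0646096 ≈ 0.760

0.760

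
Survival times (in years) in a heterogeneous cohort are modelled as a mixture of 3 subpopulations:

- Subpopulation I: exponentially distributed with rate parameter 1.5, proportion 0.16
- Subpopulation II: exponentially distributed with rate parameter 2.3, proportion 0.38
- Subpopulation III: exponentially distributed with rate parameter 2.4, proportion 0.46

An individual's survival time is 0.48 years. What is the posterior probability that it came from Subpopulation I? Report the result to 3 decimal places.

0.155

Apply Bayes' rule: the posterior for each component is proportional to its prior times its likelihood at x.
Evaluate each component's likelihood at the observed value:
  L_I = 1.5·e^(−1.5·0.48) = 1.5·e^(−0.7200) = 0.730128
  L_II = 2.3·e^(−2.3·0.48) = 2.3·e^(−1.1040) = 0.762547
  L_III = 2.4·e^(−2.4·0.48) = 2.4·e^(−1.1520) = 0.75841
Multiply by the mixture weights:
  w_I·L_I = 0.16 × 0.730128 = 0.116821
  w_II·L_II = 0.38 × 0.762547 = 0.289768
  w_III·L_III = 0.46 × 0.75841 = 0.348869
Marginal: 0.116821 + 0.289768 + 0.348869 = 0.755457
Responsibility of Subpopulation I: 0.116821 / 0.755457 ≈ 0.155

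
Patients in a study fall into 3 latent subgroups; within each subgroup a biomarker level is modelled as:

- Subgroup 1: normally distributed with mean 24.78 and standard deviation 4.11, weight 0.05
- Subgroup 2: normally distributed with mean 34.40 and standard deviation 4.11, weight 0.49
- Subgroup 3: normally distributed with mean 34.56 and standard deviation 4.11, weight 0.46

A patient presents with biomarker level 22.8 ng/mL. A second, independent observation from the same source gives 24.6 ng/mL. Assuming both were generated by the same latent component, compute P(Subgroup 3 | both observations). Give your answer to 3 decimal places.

0.009

The responsibility of component k is π_k f_k(x) divided by Σ_j π_j f_j(x).
Since both observations come from the same component, the likelihood for component k is f_k(x₁)·f_k(x₂).
  L_1 = [0.0864314] × [0.0969732] = 0.00838153
  L_2 = [0.00180844] × [0.00565559] = 1.02278e-05
  L_3 = [0.00161904] × [0.00515034] = 8.33862e-06
Prior × likelihood for each component:
  π_1·L_1 = 0.05 × 0.00838153 = 0.000419077
  π_2·L_2 = 0.49 × 1.02278e-05 = 5.01163e-06
  π_3·L_3 = 0.46 × 8.33862e-06 = 3.83577e-06
Sum: 0.000419077 + 5.01163e-06 + 3.83577e-06 = 0.000427924
P(Subgroup 3 | x₁, x₂) = 3.83577e-06 / 0.000427924 ≈ 0.009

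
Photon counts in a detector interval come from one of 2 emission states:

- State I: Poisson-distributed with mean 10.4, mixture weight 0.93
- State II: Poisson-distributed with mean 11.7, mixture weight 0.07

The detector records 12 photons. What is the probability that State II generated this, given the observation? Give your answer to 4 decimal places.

0.0778

By Bayes' theorem, P(k | x) = P(Z=k) f_k(x) / Σ_j P(Z=j) f_j(x).
Poisson probabilities:
  p_I = e^(−10.4)·10.4^12/12! = 0.101719
  p_II = e^(−11.7)·11.7^12/12! = 0.113933
Multiply by the mixture weights:
  P(Z=I)·p_I = 0.93 × 0.101719 = 0.0945983
  P(Z=II)·p_II = 0.07 × 0.113933 = 0.00797528
Denominator: 0.0945983 + 0.00797528 = 0.102574
P(State II | x) = 0.00797528 / 0.102574 ≈ 0.0778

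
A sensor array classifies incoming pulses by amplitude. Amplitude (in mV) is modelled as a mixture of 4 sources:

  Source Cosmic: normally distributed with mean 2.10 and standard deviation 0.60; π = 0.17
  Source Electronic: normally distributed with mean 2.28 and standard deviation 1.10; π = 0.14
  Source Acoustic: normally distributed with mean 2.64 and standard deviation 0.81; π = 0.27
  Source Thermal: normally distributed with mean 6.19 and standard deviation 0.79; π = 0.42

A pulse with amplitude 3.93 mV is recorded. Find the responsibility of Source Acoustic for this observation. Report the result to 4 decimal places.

0.6393

Apply Bayes' rule: the posterior for each component is proportional to its prior times its likelihood at x.
Normal densities:
  f_Cosmic = 0.0063496
  f_Electronic = 0.117743
  f_Acoustic = 0.138568
  f_Thermal = 0.00843649
Multiply by the mixture weights:
  π_Cosmic·f_Cosmic = 0.17 × 0.0063496 = 0.00107943
  π_Electronic·f_Electronic = 0.14 × 0.117743 = 0.0164841
  π_Acoustic·f_Acoustic = 0.27 × 0.138568 = 0.0374134
  π_Thermal·f_Thermal = 0.42 × 0.00843649 = 0.00354333
Denominator: 0.00107943 + 0.0164841 + 0.0374134 + 0.00354333 = 0.0585202
P(Source Acoustic | data) = 0.0374134 / 0.0585202 ≈ 0.6393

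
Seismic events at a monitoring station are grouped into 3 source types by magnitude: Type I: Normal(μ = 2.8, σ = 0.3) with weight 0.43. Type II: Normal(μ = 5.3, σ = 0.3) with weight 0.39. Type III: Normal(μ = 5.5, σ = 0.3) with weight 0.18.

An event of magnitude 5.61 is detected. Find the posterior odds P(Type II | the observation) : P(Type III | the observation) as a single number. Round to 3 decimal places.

Since P(k|x) ∝ w_k f_k(x), the posterior odds are w_i f_i(x) / (w_j f_j(x)).
Evaluate each component's likelihood at the observed value:
  f_I = 1.18167e-19
  f_II = 0.779693
  f_III = 1.24335
Posterior odds = (w_II·f_II) / (w_III·f_III) = (0.39·0.779693) / (0.18·1.24335) = 0.30408 / 0.223804 ≈ 1.359

1.359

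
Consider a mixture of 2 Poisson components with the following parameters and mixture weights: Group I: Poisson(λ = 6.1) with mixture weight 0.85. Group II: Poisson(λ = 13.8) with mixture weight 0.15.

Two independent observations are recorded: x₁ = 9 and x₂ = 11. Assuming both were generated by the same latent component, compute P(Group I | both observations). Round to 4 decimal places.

0.6915

P(component k | x) = P(Z=k)·f_k(x) / marginal(x), where marginal(x) = Σ_j P(Z=j)·f_j(x).
Since both observations come from the same component, the likelihood for component k is f_k(x₁)·f_k(x₂).
  L_I = [0.0722785] × [0.0244498] = 0.0017672
  L_II = [0.0508025] × [0.0879529] = 0.00446823
Multiply by the mixture weights:
  P(Z=I)·L_I = 0.85 × 0.0017672 = 0.00150212
  P(Z=II)·L_II = 0.15 × 0.00446823 = 0.000670234
Marginal: 0.00150212 + 0.000670234 = 0.00217235
P(Group I | data) ≈ 0.6915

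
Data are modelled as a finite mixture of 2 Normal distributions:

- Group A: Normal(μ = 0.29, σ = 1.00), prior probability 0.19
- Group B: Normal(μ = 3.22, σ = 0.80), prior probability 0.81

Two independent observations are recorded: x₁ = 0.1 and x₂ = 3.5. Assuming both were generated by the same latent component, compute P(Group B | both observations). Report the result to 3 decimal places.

0.354

Apply Bayes' rule: the posterior for each component is proportional to its prior times its likelihood at x.
Since both observations come from the same component, the likelihood for component k is f_k(x₁)·f_k(x₂).
  L_A = [(1/(1.00·√(2π)))·exp(−(0.1−0.29)²/(2·1.00²)) = 0.398942·exp(-0.01805) = 0.391806] × [0.00230889] = 0.000904637
  L_B = [(1/(0.80·√(2π)))·exp(−(0.1−3.22)²/(2·0.80²)) = 0.498678·exp(-7.60500) = 0.000248319] × [0.46905] = 0.000116474
Prior × likelihood for each component:
  π_A·L_A = 0.19 × 0.000904637 = 0.000171881
  π_B·L_B = 0.81 × 0.000116474 = 9.43442e-05
Denominator: 0.000171881 + 9.43442e-05 = 0.000266225
P(Group B | x) ≈ 0.354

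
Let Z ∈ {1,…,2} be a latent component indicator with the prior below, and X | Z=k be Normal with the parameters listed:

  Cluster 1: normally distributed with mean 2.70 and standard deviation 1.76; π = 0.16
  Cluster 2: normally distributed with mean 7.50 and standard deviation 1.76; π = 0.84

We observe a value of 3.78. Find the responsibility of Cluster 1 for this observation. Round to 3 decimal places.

P(component k | x) = w_k·f_k(x) / marginal(x), where marginal(x) = Σ_j w_j·f_j(x).
Evaluate each component's likelihood at the observed value:
  L_1 = 0.187772
  L_2 = 0.0242829
Unnormalised posteriors:
  w_1·L_1 = 0.16 × 0.187772 = 0.0300435
  w_2·L_2 = 0.84 × 0.0242829 = 0.0203977
Evidence: 0.0300435 + 0.0203977 = 0.0504412
P(Cluster 1 | the observation) = 0.0300435 / 0.0504412 ≈ 0.596

0.596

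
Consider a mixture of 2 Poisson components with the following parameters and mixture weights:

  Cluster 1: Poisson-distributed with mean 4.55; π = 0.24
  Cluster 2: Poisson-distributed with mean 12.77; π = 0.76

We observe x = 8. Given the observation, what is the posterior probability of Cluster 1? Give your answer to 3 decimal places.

0.234

Posterior ∝ prior × likelihood, so P(k | x) ∝ P(Z=k) f_k(x); normalise over all components.
Component likelihoods at x = 8:
  f_1 = 0.0481427
  f_2 = 0.049896
Multiply by the mixture weights:
  P(Z=1)·f_1 = 0.24 × 0.0481427 = 0.0115543
  P(Z=2)·f_2 = 0.76 × 0.049896 = 0.037921
Sum: 0.0115543 + 0.037921 = 0.0494753
So the posterior for Cluster 1 is 0.0115543 / 0.0494753 ≈ 0.234.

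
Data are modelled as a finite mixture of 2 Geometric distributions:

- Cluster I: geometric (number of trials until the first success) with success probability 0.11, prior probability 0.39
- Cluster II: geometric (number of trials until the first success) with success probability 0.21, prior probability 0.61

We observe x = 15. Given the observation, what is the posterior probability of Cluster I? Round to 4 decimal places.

0.6398

P(component k | x) = π_k·f_k(x) / marginal(x), where marginal(x) = Σ_j π_j·f_j(x).
Geometric probabilities:
  L_I = 0.11·(1−0.11)^14 = 0.11·0.195641 = 0.0215205
  L_II = 0.21·(1−0.21)^14 = 0.21·0.036879 = 0.00774459
Prior × likelihood for each component:
  π_I·L_I = 0.39 × 0.0215205 = 0.008393
  π_II·L_II = 0.61 × 0.00774459 = 0.0047242
Normaliser: 0.008393 + 0.0047242 = 0.0131172
So the posterior for Cluster I is 0.008393 / 0.0131172 ≈ 0.6398.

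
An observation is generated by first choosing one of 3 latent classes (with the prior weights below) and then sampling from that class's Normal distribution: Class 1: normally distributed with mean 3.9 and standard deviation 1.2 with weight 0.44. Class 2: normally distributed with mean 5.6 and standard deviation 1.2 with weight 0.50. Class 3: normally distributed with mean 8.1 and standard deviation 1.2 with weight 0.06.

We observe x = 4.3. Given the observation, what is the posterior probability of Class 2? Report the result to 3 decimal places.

0.400

The responsibility of component k is π_k f_k(x) divided by Σ_j π_j f_j(x).
Evaluate each component's likelihood at the observed value:
  L_1 = 0.314486
  L_2 = 0.184877
  L_3 = 0.00220915
Unnormalised posteriors:
  π_1·L_1 = 0.44 × 0.314486 = 0.138374
  π_2·L_2 = 0.50 × 0.184877 = 0.0924384
  π_3·L_3 = 0.06 × 0.00220915 = 0.000132549
Normaliser: 0.138374 + 0.0924384 + 0.000132549 = 0.230945
Responsibility of Class 2: 0.0924384 / 0.230945 ≈ 0.400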